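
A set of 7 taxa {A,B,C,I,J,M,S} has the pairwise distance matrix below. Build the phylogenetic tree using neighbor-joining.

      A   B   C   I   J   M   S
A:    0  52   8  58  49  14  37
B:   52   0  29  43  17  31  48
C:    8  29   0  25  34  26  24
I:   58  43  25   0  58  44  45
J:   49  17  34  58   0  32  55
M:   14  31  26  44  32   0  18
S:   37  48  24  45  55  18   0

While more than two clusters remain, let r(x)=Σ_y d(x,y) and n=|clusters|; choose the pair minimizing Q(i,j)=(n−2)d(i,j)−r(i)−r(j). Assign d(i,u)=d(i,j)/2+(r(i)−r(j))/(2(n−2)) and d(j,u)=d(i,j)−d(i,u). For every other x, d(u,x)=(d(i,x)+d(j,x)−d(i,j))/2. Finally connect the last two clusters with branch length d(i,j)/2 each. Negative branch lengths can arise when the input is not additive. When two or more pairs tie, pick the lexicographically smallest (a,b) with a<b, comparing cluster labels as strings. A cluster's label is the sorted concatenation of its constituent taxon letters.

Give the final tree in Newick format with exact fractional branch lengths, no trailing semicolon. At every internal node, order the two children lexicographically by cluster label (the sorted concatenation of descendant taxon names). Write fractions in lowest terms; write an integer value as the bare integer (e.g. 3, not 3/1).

((((A:85/8,C:-21/8):31/4,(M:15/4,S:57/4):9/2):17/4,(B:6,J:11):127/8):209/16,I:209/16)

iteration 1: select B,J (d=17, Q=-380); attach at lengths (6, 11); label the merged cluster BJ
  updated: d(A,BJ)=42, d(BJ,C)=23, d(BJ,I)=42, d(BJ,M)=23, d(BJ,S)=43
iteration 2: select A,C (d=8, Q=-233); attach at lengths (85/8, -21/8); label the merged cluster AC
  updated: d(AC,BJ)=57/2, d(AC,I)=75/2, d(AC,M)=16, d(AC,S)=53/2
iteration 3: select M,S (d=18, Q=-359/2); attach at lengths (15/4, 57/4); label the merged cluster MS
  updated: d(AC,MS)=49/4, d(BJ,MS)=24, d(I,MS)=71/2
iteration 4: select AC,MS (d=49/4, Q=-251/2); attach at lengths (31/4, 9/2); label the merged cluster ACMS
  updated: d(ACMS,BJ)=161/8, d(ACMS,I)=243/8
iteration 5: select ACMS,BJ (d=161/8, Q=-185/2); attach at lengths (17/4, 127/8); label the merged cluster ABCJMS
  updated: d(ABCJMS,I)=209/8
iteration 6: select ABCJMS,I (d=209/8); attach at lengths (209/16, 209/16); label the merged cluster ABCIJMS
final tree: ((((A:85/8,C:-21/8):31/4,(M:15/4,S:57/4):9/2):17/4,(B:6,J:11):127/8):209/16,I:209/16)
total length: 203/2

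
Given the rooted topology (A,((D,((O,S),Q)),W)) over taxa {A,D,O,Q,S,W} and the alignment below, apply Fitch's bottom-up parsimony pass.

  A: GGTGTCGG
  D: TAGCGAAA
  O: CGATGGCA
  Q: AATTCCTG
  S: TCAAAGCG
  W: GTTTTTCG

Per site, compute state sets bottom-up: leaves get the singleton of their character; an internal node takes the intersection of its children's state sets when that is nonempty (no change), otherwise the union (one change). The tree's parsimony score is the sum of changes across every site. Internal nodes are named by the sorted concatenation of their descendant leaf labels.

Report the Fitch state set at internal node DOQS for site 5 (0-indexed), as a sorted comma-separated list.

[col 0] OS: children O:{C}, S:{T} ∪→ {C,T}; cost 1
[col 0] OQS: children OS:{C,T}, Q:{A} ∪→ {A,C,T}; cost 1
[col 0] DOQS: children D:{T}, OQS:{A,C,T} ∩→ {T}; cost 0
[col 0] DOQSW: children DOQS:{T}, W:{G} ∪→ {G,T}; cost 1
[col 0] ADOQSW: children A:{G}, DOQSW:{G,T} ∩→ {G}; cost 0
[col 1] OS: children O:{G}, S:{C} ∪→ {C,G}; cost 1
[col 1] OQS: children OS:{C,G}, Q:{A} ∪→ {A,C,G}; cost 1
[col 1] DOQS: children D:{A}, OQS:{A,C,G} ∩→ {A}; cost 0
[col 1] DOQSW: children DOQS:{A}, W:{T} ∪→ {A,T}; cost 1
[col 1] ADOQSW: children A:{G}, DOQSW:{A,T} ∪→ {A,G,T}; cost 1
[col 2] OS: children O:{A}, S:{A} ∩→ {A}; cost 0
[col 2] OQS: children OS:{A}, Q:{T} ∪→ {A,T}; cost 1
[col 2] DOQS: children D:{G}, OQS:{A,T} ∪→ {A,G,T}; cost 1
[col 2] DOQSW: children DOQS:{A,G,T}, W:{T} ∩→ {T}; cost 0
[col 2] ADOQSW: children A:{T}, DOQSW:{T} ∩→ {T}; cost 0
[col 3] OS: children O:{T}, S:{A} ∪→ {A,T}; cost 1
[col 3] OQS: children OS:{A,T}, Q:{T} ∩→ {T}; cost 0
[col 3] DOQS: children D:{C}, OQS:{T} ∪→ {C,T}; cost 1
[col 3] DOQSW: children DOQS:{C,T}, W:{T} ∩→ {T}; cost 0
[col 3] ADOQSW: children A:{G}, DOQSW:{T} ∪→ {G,T}; cost 1
[col 4] OS: children O:{G}, S:{A} ∪→ {A,G}; cost 1
[col 4] OQS: children OS:{A,G}, Q:{C} ∪→ {A,C,G}; cost 1
[col 4] DOQS: children D:{G}, OQS:{A,C,G} ∩→ {G}; cost 0
[col 4] DOQSW: children DOQS:{G}, W:{T} ∪→ {G,T}; cost 1
[col 4] ADOQSW: children A:{T}, DOQSW:{G,T} ∩→ {T}; cost 0
[col 5] OS: children O:{G}, S:{G} ∩→ {G}; cost 0
[col 5] OQS: children OS:{G}, Q:{C} ∪→ {C,G}; cost 1
[col 5] DOQS: children D:{A}, OQS:{C,G} ∪→ {A,C,G}; cost 1
[col 5] DOQSW: children DOQS:{A,C,G}, W:{T} ∪→ {A,C,G,T}; cost 1
[col 5] ADOQSW: children A:{C}, DOQSW:{A,C,G,T} ∩→ {C}; cost 0
[col 6] OS: children O:{C}, S:{C} ∩→ {C}; cost 0
[col 6] OQS: children OS:{C}, Q:{T} ∪→ {C,T}; cost 1
[col 6] DOQS: children D:{A}, OQS:{C,T} ∪→ {A,C,T}; cost 1
[col 6] DOQSW: children DOQS:{A,C,T}, W:{C} ∩→ {C}; cost 0
[col 6] ADOQSW: children A:{G}, DOQSW:{C} ∪→ {C,G}; cost 1
[col 7] OS: children O:{A}, S:{G} ∪→ {A,G}; cost 1
[col 7] OQS: children OS:{A,G}, Q:{G} ∩→ {G}; cost 0
[col 7] DOQS: children D:{A}, OQS:{G} ∪→ {A,G}; cost 1
[col 7] DOQSW: children DOQS:{A,G}, W:{G} ∩→ {G}; cost 0
[col 7] ADOQSW: children A:{G}, DOQSW:{G} ∩→ {G}; cost 0
per-site changes: [3, 4, 2, 3, 3, 3, 3, 2]; total = 23

A,C,G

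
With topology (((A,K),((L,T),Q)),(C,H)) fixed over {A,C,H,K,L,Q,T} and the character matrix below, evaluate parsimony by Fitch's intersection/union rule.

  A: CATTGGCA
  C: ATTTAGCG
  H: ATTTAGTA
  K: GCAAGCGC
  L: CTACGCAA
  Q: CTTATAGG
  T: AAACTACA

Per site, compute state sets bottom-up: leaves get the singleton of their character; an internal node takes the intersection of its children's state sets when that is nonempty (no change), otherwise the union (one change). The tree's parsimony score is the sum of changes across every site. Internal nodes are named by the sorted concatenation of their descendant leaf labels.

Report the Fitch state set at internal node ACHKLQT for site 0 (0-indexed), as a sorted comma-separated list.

A,C

site 0, node AK: A={C} ∪ K={G} → {C,G} (+1)
site 0, node LT: L={C} ∪ T={A} → {A,C} (+1)
site 0, node LQT: LT={A,C} ∩ Q={C} → {C} (+0)
site 0, node AKLQT: AK={C,G} ∩ LQT={C} → {C} (+0)
site 0, node CH: C={A} ∩ H={A} → {A} (+0)
site 0, node ACHKLQT: AKLQT={C} ∪ CH={A} → {A,C} (+1)
site 1, node AK: A={A} ∪ K={C} → {A,C} (+1)
site 1, node LT: L={T} ∪ T={A} → {A,T} (+1)
site 1, node LQT: LT={A,T} ∩ Q={T} → {T} (+0)
site 1, node AKLQT: AK={A,C} ∪ LQT={T} → {A,C,T} (+1)
site 1, node CH: C={T} ∩ H={T} → {T} (+0)
site 1, node ACHKLQT: AKLQT={A,C,T} ∩ CH={T} → {T} (+0)
site 2, node AK: A={T} ∪ K={A} → {A,T} (+1)
site 2, node LT: L={A} ∩ T={A} → {A} (+0)
site 2, node LQT: LT={A} ∪ Q={T} → {A,T} (+1)
site 2, node AKLQT: AK={A,T} ∩ LQT={A,T} → {A,T} (+0)
site 2, node CH: C={T} ∩ H={T} → {T} (+0)
site 2, node ACHKLQT: AKLQT={A,T} ∩ CH={T} → {T} (+0)
site 3, node AK: A={T} ∪ K={A} → {A,T} (+1)
site 3, node LT: L={C} ∩ T={C} → {C} (+0)
site 3, node LQT: LT={C} ∪ Q={A} → {A,C} (+1)
site 3, node AKLQT: AK={A,T} ∩ LQT={A,C} → {A} (+0)
site 3, node CH: C={T} ∩ H={T} → {T} (+0)
site 3, node ACHKLQT: AKLQT={A} ∪ CH={T} → {A,T} (+1)
site 4, node AK: A={G} ∩ K={G} → {G} (+0)
site 4, node LT: L={G} ∪ T={T} → {G,T} (+1)
site 4, node LQT: LT={G,T} ∩ Q={T} → {T} (+0)
site 4, node AKLQT: AK={G} ∪ LQT={T} → {G,T} (+1)
site 4, node CH: C={A} ∩ H={A} → {A} (+0)
site 4, node ACHKLQT: AKLQT={G,T} ∪ CH={A} → {A,G,T} (+1)
site 5, node AK: A={G} ∪ K={C} → {C,G} (+1)
site 5, node LT: L={C} ∪ T={A} → {A,C} (+1)
site 5, node LQT: LT={A,C} ∩ Q={A} → {A} (+0)
site 5, node AKLQT: AK={C,G} ∪ LQT={A} → {A,C,G} (+1)
site 5, node CH: C={G} ∩ H={G} → {G} (+0)
site 5, node ACHKLQT: AKLQT={A,C,G} ∩ CH={G} → {G} (+0)
site 6, node AK: A={C} ∪ K={G} → {C,G} (+1)
site 6, node LT: L={A} ∪ T={C} → {A,C} (+1)
site 6, node LQT: LT={A,C} ∪ Q={G} → {A,C,G} (+1)
site 6, node AKLQT: AK={C,G} ∩ LQT={A,C,G} → {C,G} (+0)
site 6, node CH: C={C} ∪ H={T} → {C,T} (+1)
site 6, node ACHKLQT: AKLQT={C,G} ∩ CH={C,T} → {C} (+0)
site 7, node AK: A={A} ∪ K={C} → {A,C} (+1)
site 7, node LT: L={A} ∩ T={A} → {A} (+0)
site 7, node LQT: LT={A} ∪ Q={G} → {A,G} (+1)
site 7, node AKLQT: AK={A,C} ∩ LQT={A,G} → {A} (+0)
site 7, node CH: C={G} ∪ H={A} → {A,G} (+1)
site 7, node ACHKLQT: AKLQT={A} ∩ CH={A,G} → {A} (+0)
per-site changes: [3, 3, 2, 3, 3, 3, 4, 3]; total = 24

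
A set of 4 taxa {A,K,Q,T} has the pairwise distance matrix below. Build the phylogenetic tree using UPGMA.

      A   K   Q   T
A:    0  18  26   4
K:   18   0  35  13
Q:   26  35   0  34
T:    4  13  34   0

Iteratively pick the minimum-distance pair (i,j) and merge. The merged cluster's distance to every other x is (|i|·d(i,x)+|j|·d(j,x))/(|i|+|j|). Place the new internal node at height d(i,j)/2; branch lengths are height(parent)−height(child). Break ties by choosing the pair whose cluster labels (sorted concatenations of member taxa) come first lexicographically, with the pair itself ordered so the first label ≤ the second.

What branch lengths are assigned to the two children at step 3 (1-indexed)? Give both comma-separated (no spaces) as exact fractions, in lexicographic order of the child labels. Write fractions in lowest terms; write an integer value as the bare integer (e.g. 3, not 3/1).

97/12,95/6

iteration 1: select A,T (d=4); attach at lengths (2, 2); label the merged cluster AT
  updated: d(AT,K)=31/2, d(AT,Q)=30
iteration 2: select AT,K (d=31/2); attach at lengths (23/4, 31/4); label the merged cluster AKT
  updated: d(AKT,Q)=95/3
iteration 3: select AKT,Q (d=95/3); attach at lengths (97/12, 95/6); label the merged cluster AKQT
final tree: (((A:2,T:2):23/4,K:31/4):97/12,Q:95/6)
total length: 497/12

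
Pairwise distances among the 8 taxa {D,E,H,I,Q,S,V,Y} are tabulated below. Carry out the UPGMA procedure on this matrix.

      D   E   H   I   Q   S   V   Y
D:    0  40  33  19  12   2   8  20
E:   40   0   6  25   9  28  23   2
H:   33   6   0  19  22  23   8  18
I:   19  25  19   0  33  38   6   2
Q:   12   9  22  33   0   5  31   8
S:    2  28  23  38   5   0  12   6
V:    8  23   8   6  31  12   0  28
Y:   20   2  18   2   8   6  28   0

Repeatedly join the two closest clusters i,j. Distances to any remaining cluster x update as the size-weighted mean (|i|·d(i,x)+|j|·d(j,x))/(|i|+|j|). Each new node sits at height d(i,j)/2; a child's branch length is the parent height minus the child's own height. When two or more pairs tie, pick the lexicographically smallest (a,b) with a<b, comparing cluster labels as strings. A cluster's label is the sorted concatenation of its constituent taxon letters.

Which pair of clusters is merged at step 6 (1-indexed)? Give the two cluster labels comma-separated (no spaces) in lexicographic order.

EHY,IV

iteration 1: select D,S (d=2); attach at lengths (1, 1); label the merged cluster DS
  updated: d(DS,E)=34, d(DS,H)=28, d(DS,I)=57/2, d(DS,Q)=17/2, d(DS,V)=10, d(DS,Y)=13
iteration 2: select E,Y (d=2); attach at lengths (1, 1); label the merged cluster EY
  updated: d(DS,EY)=47/2, d(EY,H)=12, d(EY,I)=27/2, d(EY,Q)=17/2, d(EY,V)=51/2
iteration 3: select I,V (d=6); attach at lengths (3, 3); label the merged cluster IV
  updated: d(DS,IV)=77/4, d(EY,IV)=39/2, d(H,IV)=27/2, d(IV,Q)=32
iteration 4: select DS,Q (d=17/2); attach at lengths (13/4, 17/4); label the merged cluster DQS
  updated: d(DQS,EY)=37/2, d(DQS,H)=26, d(DQS,IV)=47/2
iteration 5: select EY,H (d=12); attach at lengths (5, 6); label the merged cluster EHY
  updated: d(DQS,EHY)=21, d(EHY,IV)=35/2
iteration 6: select EHY,IV (d=35/2); attach at lengths (11/4, 23/4); label the merged cluster EHIVY
  updated: d(DQS,EHIVY)=22
iteration 7: select DQS,EHIVY (d=22); attach at lengths (27/4, 9/4); label the merged cluster DEHIQSVY
final tree: (((D:1,S:1):13/4,Q:17/4):27/4,(((E:1,Y:1):5,H:6):11/4,(I:3,V:3):23/4):9/4)
total length: 46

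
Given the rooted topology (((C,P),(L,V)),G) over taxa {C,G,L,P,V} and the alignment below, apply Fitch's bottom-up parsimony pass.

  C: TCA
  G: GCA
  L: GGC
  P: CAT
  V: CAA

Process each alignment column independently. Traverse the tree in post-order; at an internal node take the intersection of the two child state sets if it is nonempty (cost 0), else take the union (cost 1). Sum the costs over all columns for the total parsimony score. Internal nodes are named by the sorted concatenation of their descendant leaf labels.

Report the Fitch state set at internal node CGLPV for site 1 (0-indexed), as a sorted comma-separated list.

A,C

site 0, node CP: C={T} ∪ P={C} → {C,T} (+1)
site 0, node LV: L={G} ∪ V={C} → {C,G} (+1)
site 0, node CLPV: CP={C,T} ∩ LV={C,G} → {C} (+0)
site 0, node CGLPV: CLPV={C} ∪ G={G} → {C,G} (+1)
site 1, node CP: C={C} ∪ P={A} → {A,C} (+1)
site 1, node LV: L={G} ∪ V={A} → {A,G} (+1)
site 1, node CLPV: CP={A,C} ∩ LV={A,G} → {A} (+0)
site 1, node CGLPV: CLPV={A} ∪ G={C} → {A,C} (+1)
site 2, node CP: C={A} ∪ P={T} → {A,T} (+1)
site 2, node LV: L={C} ∪ V={A} → {A,C} (+1)
site 2, node CLPV: CP={A,T} ∩ LV={A,C} → {A} (+0)
site 2, node CGLPV: CLPV={A} ∩ G={A} → {A} (+0)
per-site changes: [3, 3, 2]; total = 8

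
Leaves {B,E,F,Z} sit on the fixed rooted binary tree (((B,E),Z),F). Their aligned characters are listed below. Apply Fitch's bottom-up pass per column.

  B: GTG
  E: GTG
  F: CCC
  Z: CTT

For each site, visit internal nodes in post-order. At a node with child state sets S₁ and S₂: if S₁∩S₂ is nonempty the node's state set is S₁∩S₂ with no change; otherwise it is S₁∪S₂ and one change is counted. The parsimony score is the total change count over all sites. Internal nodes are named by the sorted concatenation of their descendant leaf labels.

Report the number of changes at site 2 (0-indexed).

site 0, node BE: B={G} ∩ E={G} → {G} (+0)
site 0, node BEZ: BE={G} ∪ Z={C} → {C,G} (+1)
site 0, node BEFZ: BEZ={C,G} ∩ F={C} → {C} (+0)
site 1, node BE: B={T} ∩ E={T} → {T} (+0)
site 1, node BEZ: BE={T} ∩ Z={T} → {T} (+0)
site 1, node BEFZ: BEZ={T} ∪ F={C} → {C,T} (+1)
site 2, node BE: B={G} ∩ E={G} → {G} (+0)
site 2, node BEZ: BE={G} ∪ Z={T} → {G,T} (+1)
site 2, node BEFZ: BEZ={G,T} ∪ F={C} → {C,G,T} (+1)
per-site changes: [1, 1, 2]; total = 4

2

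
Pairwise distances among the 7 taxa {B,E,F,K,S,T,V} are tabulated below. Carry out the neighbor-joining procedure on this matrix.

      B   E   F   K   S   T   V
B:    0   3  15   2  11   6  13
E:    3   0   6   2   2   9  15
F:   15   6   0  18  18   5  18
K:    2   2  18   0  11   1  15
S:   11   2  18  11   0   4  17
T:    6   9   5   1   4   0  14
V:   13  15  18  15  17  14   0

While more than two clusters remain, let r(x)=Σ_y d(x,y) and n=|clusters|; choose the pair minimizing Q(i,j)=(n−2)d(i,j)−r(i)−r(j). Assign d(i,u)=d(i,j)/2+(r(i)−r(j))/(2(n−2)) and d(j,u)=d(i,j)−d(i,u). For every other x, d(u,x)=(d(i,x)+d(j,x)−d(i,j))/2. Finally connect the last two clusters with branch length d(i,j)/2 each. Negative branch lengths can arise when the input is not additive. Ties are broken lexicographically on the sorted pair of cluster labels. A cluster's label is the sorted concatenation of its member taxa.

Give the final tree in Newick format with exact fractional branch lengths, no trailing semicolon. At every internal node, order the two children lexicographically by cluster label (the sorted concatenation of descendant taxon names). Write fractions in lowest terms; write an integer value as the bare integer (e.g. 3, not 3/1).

1. join F+T (d=5, Q=-94) ⇒ FT; edges |F|=33/5, |T|=-8/5
  updated: d(B,FT)=8, d(E,FT)=5, d(FT,K)=7, d(FT,S)=17/2, d(FT,V)=27/2
2. join E+S (d=2, Q=-137/2) ⇒ ES; edges |E|=-29/16, |S|=61/16
  updated: d(B,ES)=6, d(ES,FT)=23/4, d(ES,K)=11/2, d(ES,V)=15
3. join B+K (d=2, Q=-105/2) ⇒ BK; edges |B|=11/12, |K|=13/12
  updated: d(BK,ES)=19/4, d(BK,FT)=13/2, d(BK,V)=13
4. join BK+ES (d=19/4, Q=-161/4) ⇒ BEKS; edges |BK|=33/16, |ES|=43/16
  updated: d(BEKS,FT)=15/4, d(BEKS,V)=93/8
5. join BEKS+FT (d=15/4, Q=-231/8) ⇒ BEFKST; edges |BEKS|=15/16, |FT|=45/16
  updated: d(BEFKST,V)=171/16
6. join BEFKST+V (d=171/16) ⇒ BEFKSTV; edges |BEFKST|=171/32, |V|=171/32
final tree: ((((B:11/12,K:13/12):33/16,(E:-29/16,S:61/16):43/16):15/16,(F:33/5,T:-8/5):45/16):171/32,V:171/32)
total length: 451/16

((((B:11/12,K:13/12):33/16,(E:-29/16,S:61/16):43/16):15/16,(F:33/5,T:-8/5):45/16):171/32,V:171/32)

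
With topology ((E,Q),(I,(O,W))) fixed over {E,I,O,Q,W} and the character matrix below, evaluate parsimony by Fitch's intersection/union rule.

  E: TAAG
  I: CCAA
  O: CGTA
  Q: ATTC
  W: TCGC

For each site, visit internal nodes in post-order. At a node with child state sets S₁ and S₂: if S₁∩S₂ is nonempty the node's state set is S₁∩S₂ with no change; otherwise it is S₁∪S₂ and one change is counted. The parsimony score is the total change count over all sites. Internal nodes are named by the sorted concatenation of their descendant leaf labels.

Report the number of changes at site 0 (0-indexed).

3

site 0, node EQ: E={T} ∪ Q={A} → {A,T} (+1)
site 0, node OW: O={C} ∪ W={T} → {C,T} (+1)
site 0, node IOW: I={C} ∩ OW={C,T} → {C} (+0)
site 0, node EIOQW: EQ={A,T} ∪ IOW={C} → {A,C,T} (+1)
site 1, node EQ: E={A} ∪ Q={T} → {A,T} (+1)
site 1, node OW: O={G} ∪ W={C} → {C,G} (+1)
site 1, node IOW: I={C} ∩ OW={C,G} → {C} (+0)
site 1, node EIOQW: EQ={A,T} ∪ IOW={C} → {A,C,T} (+1)
site 2, node EQ: E={A} ∪ Q={T} → {A,T} (+1)
site 2, node OW: O={T} ∪ W={G} → {G,T} (+1)
site 2, node IOW: I={A} ∪ OW={G,T} → {A,G,T} (+1)
site 2, node EIOQW: EQ={A,T} ∩ IOW={A,G,T} → {A,T} (+0)
site 3, node EQ: E={G} ∪ Q={C} → {C,G} (+1)
site 3, node OW: O={A} ∪ W={C} → {A,C} (+1)
site 3, node IOW: I={A} ∩ OW={A,C} → {A} (+0)
site 3, node EIOQW: EQ={C,G} ∪ IOW={A} → {A,C,G} (+1)
per-site changes: [3, 3, 3, 3]; total = 12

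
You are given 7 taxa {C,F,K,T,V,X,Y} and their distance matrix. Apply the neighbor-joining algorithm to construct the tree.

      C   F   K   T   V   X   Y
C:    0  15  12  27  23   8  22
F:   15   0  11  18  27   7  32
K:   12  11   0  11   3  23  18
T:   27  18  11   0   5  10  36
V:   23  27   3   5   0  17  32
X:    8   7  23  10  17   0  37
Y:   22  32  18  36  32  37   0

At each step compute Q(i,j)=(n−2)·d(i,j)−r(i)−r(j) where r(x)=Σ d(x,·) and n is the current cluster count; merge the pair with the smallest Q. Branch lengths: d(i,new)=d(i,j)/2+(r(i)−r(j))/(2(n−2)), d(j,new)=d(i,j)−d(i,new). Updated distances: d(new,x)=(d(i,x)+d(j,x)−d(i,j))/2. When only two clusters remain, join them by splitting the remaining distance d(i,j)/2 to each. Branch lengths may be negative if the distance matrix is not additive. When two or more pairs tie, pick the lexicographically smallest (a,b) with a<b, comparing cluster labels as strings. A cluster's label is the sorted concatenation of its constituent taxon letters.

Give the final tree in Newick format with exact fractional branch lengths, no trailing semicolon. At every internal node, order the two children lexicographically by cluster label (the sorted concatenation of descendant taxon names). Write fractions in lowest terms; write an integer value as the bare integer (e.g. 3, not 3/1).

step 1: merge (T,V) at d=5, Q=-189; branch lengths T→5/2, V→5/2; new cluster TV
  updated: d(C,TV)=45/2, d(F,TV)=20, d(K,TV)=9/2, d(TV,X)=11, d(TV,Y)=63/2
step 2: merge (F,X) at d=7, Q=-143; branch lengths F→27/8, X→29/8; new cluster FX
  updated: d(C,FX)=8, d(FX,K)=27/2, d(FX,TV)=12, d(FX,Y)=31
step 3: merge (C,FX) at d=8, Q=-105; branch lengths C→4, FX→4; new cluster CFX
  updated: d(CFX,K)=35/4, d(CFX,TV)=53/4, d(CFX,Y)=45/2
step 4: merge (CFX,Y) at d=45/2, Q=-143/2; branch lengths CFX→35/8, Y→145/8; new cluster CFXY
  updated: d(CFXY,K)=17/8, d(CFXY,TV)=89/8
step 5: merge (CFXY,K) at d=17/8, Q=-71/4; branch lengths CFXY→35/8, K→-9/4; new cluster CFKXY
  updated: d(CFKXY,TV)=27/4
step 6: merge (CFKXY,TV) at d=27/4; branch lengths CFKXY→27/8, TV→27/8; new cluster CFKTVXY
final tree: ((((C:4,(F:27/8,X:29/8):4):35/8,Y:145/8):35/8,K:-9/4):27/8,(T:5/2,V:5/2):27/8)
total length: 411/8

((((C:4,(F:27/8,X:29/8):4):35/8,Y:145/8):35/8,K:-9/4):27/8,(T:5/2,V:5/2):27/8)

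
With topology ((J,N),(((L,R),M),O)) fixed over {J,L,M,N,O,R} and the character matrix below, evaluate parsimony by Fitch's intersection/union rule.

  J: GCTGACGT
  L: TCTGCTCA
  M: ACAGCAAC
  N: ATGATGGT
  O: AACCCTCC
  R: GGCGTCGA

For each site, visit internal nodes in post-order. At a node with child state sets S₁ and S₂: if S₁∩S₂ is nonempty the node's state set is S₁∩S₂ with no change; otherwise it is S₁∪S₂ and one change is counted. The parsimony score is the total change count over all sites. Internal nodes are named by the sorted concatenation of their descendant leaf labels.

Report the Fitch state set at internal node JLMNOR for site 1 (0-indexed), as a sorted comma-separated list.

[col 0] JN: children J:{G}, N:{A} ∪→ {A,G}; cost 1
[col 0] LR: children L:{T}, R:{G} ∪→ {G,T}; cost 1
[col 0] LMR: children LR:{G,T}, M:{A} ∪→ {A,G,T}; cost 1
[col 0] LMOR: children LMR:{A,G,T}, O:{A} ∩→ {A}; cost 0
[col 0] JLMNOR: children JN:{A,G}, LMOR:{A} ∩→ {A}; cost 0
[col 1] JN: children J:{C}, N:{T} ∪→ {C,T}; cost 1
[col 1] LR: children L:{C}, R:{G} ∪→ {C,G}; cost 1
[col 1] LMR: children LR:{C,G}, M:{C} ∩→ {C}; cost 0
[col 1] LMOR: children LMR:{C}, O:{A} ∪→ {A,C}; cost 1
[col 1] JLMNOR: children JN:{C,T}, LMOR:{A,C} ∩→ {C}; cost 0
[col 2] JN: children J:{T}, N:{G} ∪→ {G,T}; cost 1
[col 2] LR: children L:{T}, R:{C} ∪→ {C,T}; cost 1
[col 2] LMR: children LR:{C,T}, M:{A} ∪→ {A,C,T}; cost 1
[col 2] LMOR: children LMR:{A,C,T}, O:{C} ∩→ {C}; cost 0
[col 2] JLMNOR: children JN:{G,T}, LMOR:{C} ∪→ {C,G,T}; cost 1
[col 3] JN: children J:{G}, N:{A} ∪→ {A,G}; cost 1
[col 3] LR: children L:{G}, R:{G} ∩→ {G}; cost 0
[col 3] LMR: children LR:{G}, M:{G} ∩→ {G}; cost 0
[col 3] LMOR: children LMR:{G}, O:{C} ∪→ {C,G}; cost 1
[col 3] JLMNOR: children JN:{A,G}, LMOR:{C,G} ∩→ {G}; cost 0
[col 4] JN: children J:{A}, N:{T} ∪→ {A,T}; cost 1
[col 4] LR: children L:{C}, R:{T} ∪→ {C,T}; cost 1
[col 4] LMR: children LR:{C,T}, M:{C} ∩→ {C}; cost 0
[col 4] LMOR: children LMR:{C}, O:{C} ∩→ {C}; cost 0
[col 4] JLMNOR: children JN:{A,T}, LMOR:{C} ∪→ {A,C,T}; cost 1
[col 5] JN: children J:{C}, N:{G} ∪→ {C,G}; cost 1
[col 5] LR: children L:{T}, R:{C} ∪→ {C,T}; cost 1
[col 5] LMR: children LR:{C,T}, M:{A} ∪→ {A,C,T}; cost 1
[col 5] LMOR: children LMR:{A,C,T}, O:{T} ∩→ {T}; cost 0
[col 5] JLMNOR: children JN:{C,G}, LMOR:{T} ∪→ {C,G,T}; cost 1
[col 6] JN: children J:{G}, N:{G} ∩→ {G}; cost 0
[col 6] LR: children L:{C}, R:{G} ∪→ {C,G}; cost 1
[col 6] LMR: children LR:{C,G}, M:{A} ∪→ {A,C,G}; cost 1
[col 6] LMOR: children LMR:{A,C,G}, O:{C} ∩→ {C}; cost 0
[col 6] JLMNOR: children JN:{G}, LMOR:{C} ∪→ {C,G}; cost 1
[col 7] JN: children J:{T}, N:{T} ∩→ {T}; cost 0
[col 7] LR: children L:{A}, R:{A} ∩→ {A}; cost 0
[col 7] LMR: children LR:{A}, M:{C} ∪→ {A,C}; cost 1
[col 7] LMOR: children LMR:{A,C}, O:{C} ∩→ {C}; cost 0
[col 7] JLMNOR: children JN:{T}, LMOR:{C} ∪→ {C,T}; cost 1
per-site changes: [3, 3, 4, 2, 3, 4, 3, 2]; total = 24

C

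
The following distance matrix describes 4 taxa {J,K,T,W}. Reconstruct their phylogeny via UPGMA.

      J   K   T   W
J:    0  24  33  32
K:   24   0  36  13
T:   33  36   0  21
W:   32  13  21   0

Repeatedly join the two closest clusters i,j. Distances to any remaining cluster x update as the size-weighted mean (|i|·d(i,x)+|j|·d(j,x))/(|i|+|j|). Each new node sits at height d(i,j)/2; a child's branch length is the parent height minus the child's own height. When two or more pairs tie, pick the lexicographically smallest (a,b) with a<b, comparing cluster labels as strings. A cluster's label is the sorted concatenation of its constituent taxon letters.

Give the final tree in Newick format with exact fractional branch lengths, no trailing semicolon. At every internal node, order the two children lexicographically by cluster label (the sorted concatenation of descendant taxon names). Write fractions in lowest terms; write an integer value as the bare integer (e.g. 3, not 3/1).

iteration 1: select K,W (d=13); attach at lengths (13/2, 13/2); label the merged cluster KW
  updated: d(J,KW)=28, d(KW,T)=57/2
iteration 2: select J,KW (d=28); attach at lengths (14, 15/2); label the merged cluster JKW
  updated: d(JKW,T)=30
iteration 3: select JKW,T (d=30); attach at lengths (1, 15); label the merged cluster JKTW
final tree: ((J:14,(K:13/2,W:13/2):15/2):1,T:15)
total length: 101/2

((J:14,(K:13/2,W:13/2):15/2):1,T:15)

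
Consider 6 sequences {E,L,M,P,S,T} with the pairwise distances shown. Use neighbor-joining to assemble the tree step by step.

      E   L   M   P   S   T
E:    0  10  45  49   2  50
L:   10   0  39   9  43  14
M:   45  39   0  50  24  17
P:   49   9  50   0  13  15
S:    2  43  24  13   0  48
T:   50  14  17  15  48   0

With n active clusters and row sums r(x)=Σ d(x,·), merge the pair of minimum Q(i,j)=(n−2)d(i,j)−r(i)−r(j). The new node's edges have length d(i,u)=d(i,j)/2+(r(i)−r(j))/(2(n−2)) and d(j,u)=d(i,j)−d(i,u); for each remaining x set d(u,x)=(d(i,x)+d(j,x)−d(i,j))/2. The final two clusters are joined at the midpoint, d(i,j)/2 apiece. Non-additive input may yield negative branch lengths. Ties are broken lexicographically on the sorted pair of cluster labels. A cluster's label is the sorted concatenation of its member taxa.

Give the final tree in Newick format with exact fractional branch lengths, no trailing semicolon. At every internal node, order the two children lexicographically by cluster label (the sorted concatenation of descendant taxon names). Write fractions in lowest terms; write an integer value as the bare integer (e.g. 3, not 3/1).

((((E:17/4,S:-9/4):39/2,(M:193/12,T:11/12):51/4):15/4,L:15/8):57/16,P:57/16)

iteration 1: select E,S (d=2, Q=-278); attach at lengths (17/4, -9/4); label the merged cluster ES
  updated: d(ES,L)=51/2, d(ES,M)=67/2, d(ES,P)=30, d(ES,T)=48
iteration 2: select M,T (d=17, Q=-365/2); attach at lengths (193/12, 11/12); label the merged cluster MT
  updated: d(ES,MT)=129/4, d(L,MT)=18, d(MT,P)=24
iteration 3: select ES,MT (d=129/4, Q=-195/2); attach at lengths (39/2, 51/4); label the merged cluster EMST
  updated: d(EMST,L)=45/8, d(EMST,P)=87/8
iteration 4: select EMST,L (d=45/8, Q=-51/2); attach at lengths (15/4, 15/8); label the merged cluster ELMST
  updated: d(ELMST,P)=57/8
iteration 5: select ELMST,P (d=57/8); attach at lengths (57/16, 57/16); label the merged cluster ELMPST
final tree: ((((E:17/4,S:-9/4):39/2,(M:193/12,T:11/12):51/4):15/4,L:15/8):57/16,P:57/16)
total length: 64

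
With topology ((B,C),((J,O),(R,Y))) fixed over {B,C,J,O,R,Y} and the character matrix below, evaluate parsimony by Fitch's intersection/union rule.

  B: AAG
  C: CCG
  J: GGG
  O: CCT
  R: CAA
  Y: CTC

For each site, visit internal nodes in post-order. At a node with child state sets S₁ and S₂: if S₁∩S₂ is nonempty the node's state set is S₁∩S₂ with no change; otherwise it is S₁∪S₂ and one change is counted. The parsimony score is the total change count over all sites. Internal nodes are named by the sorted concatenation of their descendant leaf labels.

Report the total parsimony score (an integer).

9

[col 0] BC: children B:{A}, C:{C} ∪→ {A,C}; cost 1
[col 0] JO: children J:{G}, O:{C} ∪→ {C,G}; cost 1
[col 0] RY: children R:{C}, Y:{C} ∩→ {C}; cost 0
[col 0] JORY: children JO:{C,G}, RY:{C} ∩→ {C}; cost 0
[col 0] BCJORY: children BC:{A,C}, JORY:{C} ∩→ {C}; cost 0
[col 1] BC: children B:{A}, C:{C} ∪→ {A,C}; cost 1
[col 1] JO: children J:{G}, O:{C} ∪→ {C,G}; cost 1
[col 1] RY: children R:{A}, Y:{T} ∪→ {A,T}; cost 1
[col 1] JORY: children JO:{C,G}, RY:{A,T} ∪→ {A,C,G,T}; cost 1
[col 1] BCJORY: children BC:{A,C}, JORY:{A,C,G,T} ∩→ {A,C}; cost 0
[col 2] BC: children B:{G}, C:{G} ∩→ {G}; cost 0
[col 2] JO: children J:{G}, O:{T} ∪→ {G,T}; cost 1
[col 2] RY: children R:{A}, Y:{C} ∪→ {A,C}; cost 1
[col 2] JORY: children JO:{G,T}, RY:{A,C} ∪→ {A,C,G,T}; cost 1
[col 2] BCJORY: children BC:{G}, JORY:{A,C,G,T} ∩→ {G}; cost 0
per-site changes: [2, 4, 3]; total = 9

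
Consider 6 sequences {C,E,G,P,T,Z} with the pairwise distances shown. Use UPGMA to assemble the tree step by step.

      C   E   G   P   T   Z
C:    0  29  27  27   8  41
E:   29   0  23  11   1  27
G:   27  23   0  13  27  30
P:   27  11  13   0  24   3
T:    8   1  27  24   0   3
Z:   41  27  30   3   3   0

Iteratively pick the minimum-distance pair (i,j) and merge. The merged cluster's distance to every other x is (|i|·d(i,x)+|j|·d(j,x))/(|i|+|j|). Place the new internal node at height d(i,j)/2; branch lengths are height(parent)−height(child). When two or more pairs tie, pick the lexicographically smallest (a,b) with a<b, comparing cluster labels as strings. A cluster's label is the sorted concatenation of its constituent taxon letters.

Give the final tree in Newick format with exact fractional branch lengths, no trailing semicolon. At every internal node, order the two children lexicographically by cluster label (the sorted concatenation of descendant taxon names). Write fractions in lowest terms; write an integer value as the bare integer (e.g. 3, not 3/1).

step 1: merge (E,T) at d=1; branch lengths E→1/2, T→1/2; new cluster ET
  updated: d(C,ET)=37/2, d(ET,G)=25, d(ET,P)=35/2, d(ET,Z)=15
step 2: merge (P,Z) at d=3; branch lengths P→3/2, Z→3/2; new cluster PZ
  updated: d(C,PZ)=34, d(ET,PZ)=65/4, d(G,PZ)=43/2
step 3: merge (ET,PZ) at d=65/4; branch lengths ET→61/8, PZ→53/8; new cluster EPTZ
  updated: d(C,EPTZ)=105/4, d(EPTZ,G)=93/4
step 4: merge (EPTZ,G) at d=93/4; branch lengths EPTZ→7/2, G→93/8; new cluster EGPTZ
  updated: d(C,EGPTZ)=132/5
step 5: merge (C,EGPTZ) at d=132/5; branch lengths C→66/5, EGPTZ→63/40; new cluster CEGPTZ
final tree: (C:66/5,(((E:1/2,T:1/2):61/8,(P:3/2,Z:3/2):53/8):7/2,G:93/8):63/40)
total length: 963/20

(C:66/5,(((E:1/2,T:1/2):61/8,(P:3/2,Z:3/2):53/8):7/2,G:93/8):63/40)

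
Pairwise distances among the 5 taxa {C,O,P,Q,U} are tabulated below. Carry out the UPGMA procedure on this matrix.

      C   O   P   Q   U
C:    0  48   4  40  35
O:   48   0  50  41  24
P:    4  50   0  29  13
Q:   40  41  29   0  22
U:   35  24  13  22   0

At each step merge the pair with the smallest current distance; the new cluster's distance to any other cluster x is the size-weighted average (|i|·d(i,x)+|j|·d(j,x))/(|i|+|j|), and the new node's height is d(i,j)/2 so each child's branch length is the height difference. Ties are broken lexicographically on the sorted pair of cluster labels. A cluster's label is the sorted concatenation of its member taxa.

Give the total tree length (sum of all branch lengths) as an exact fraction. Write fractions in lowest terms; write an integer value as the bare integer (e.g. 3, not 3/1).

step 1: merge (C,P) at d=4; branch lengths C→2, P→2; new cluster CP
  updated: d(CP,O)=49, d(CP,Q)=69/2, d(CP,U)=24
step 2: merge (Q,U) at d=22; branch lengths Q→11, U→11; new cluster QU
  updated: d(CP,QU)=117/4, d(O,QU)=65/2
step 3: merge (CP,QU) at d=117/4; branch lengths CP→101/8, QU→29/8; new cluster CPQU
  updated: d(CPQU,O)=163/4
step 4: merge (CPQU,O) at d=163/4; branch lengths CPQU→23/4, O→163/8; new cluster COPQU
final tree: (((C:2,P:2):101/8,(Q:11,U:11):29/8):23/4,O:163/8)
total length: 547/8

547/8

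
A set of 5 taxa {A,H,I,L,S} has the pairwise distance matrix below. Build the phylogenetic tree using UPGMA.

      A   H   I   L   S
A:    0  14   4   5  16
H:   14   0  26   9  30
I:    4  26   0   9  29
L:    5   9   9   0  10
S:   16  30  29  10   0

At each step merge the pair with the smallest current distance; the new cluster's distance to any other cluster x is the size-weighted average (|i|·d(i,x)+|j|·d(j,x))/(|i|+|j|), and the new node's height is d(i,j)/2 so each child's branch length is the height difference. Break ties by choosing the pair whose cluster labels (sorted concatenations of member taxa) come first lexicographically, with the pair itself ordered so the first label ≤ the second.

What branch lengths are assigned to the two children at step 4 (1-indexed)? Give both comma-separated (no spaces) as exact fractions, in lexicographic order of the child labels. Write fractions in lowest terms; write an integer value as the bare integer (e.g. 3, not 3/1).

59/24,85/8

1. join A+I (d=4) ⇒ AI; edges |A|=2, |I|=2
  updated: d(AI,H)=20, d(AI,L)=7, d(AI,S)=45/2
2. join AI+L (d=7) ⇒ AIL; edges |AI|=3/2, |L|=7/2
  updated: d(AIL,H)=49/3, d(AIL,S)=55/3
3. join AIL+H (d=49/3) ⇒ AHIL; edges |AIL|=14/3, |H|=49/6
  updated: d(AHIL,S)=85/4
4. join AHIL+S (d=85/4) ⇒ AHILS; edges |AHIL|=59/24, |S|=85/8
final tree: ((((A:2,I:2):3/2,L:7/2):14/3,H:49/6):59/24,S:85/8)
total length: 419/12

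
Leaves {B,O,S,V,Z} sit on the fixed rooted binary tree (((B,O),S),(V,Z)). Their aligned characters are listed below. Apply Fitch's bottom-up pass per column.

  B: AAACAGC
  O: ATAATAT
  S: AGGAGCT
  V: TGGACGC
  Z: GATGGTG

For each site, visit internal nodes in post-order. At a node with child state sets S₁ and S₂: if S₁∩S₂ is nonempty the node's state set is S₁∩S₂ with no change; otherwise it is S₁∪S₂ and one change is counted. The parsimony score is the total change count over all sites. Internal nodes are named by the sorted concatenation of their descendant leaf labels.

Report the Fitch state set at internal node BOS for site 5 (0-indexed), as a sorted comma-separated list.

[col 0] BO: children B:{A}, O:{A} ∩→ {A}; cost 0
[col 0] BOS: children BO:{A}, S:{A} ∩→ {A}; cost 0
[col 0] VZ: children V:{T}, Z:{G} ∪→ {G,T}; cost 1
[col 0] BOSVZ: children BOS:{A}, VZ:{G,T} ∪→ {A,G,T}; cost 1
[col 1] BO: children B:{A}, O:{T} ∪→ {A,T}; cost 1
[col 1] BOS: children BO:{A,T}, S:{G} ∪→ {A,G,T}; cost 1
[col 1] VZ: children V:{G}, Z:{A} ∪→ {A,G}; cost 1
[col 1] BOSVZ: children BOS:{A,G,T}, VZ:{A,G} ∩→ {A,G}; cost 0
[col 2] BO: children B:{A}, O:{A} ∩→ {A}; cost 0
[col 2] BOS: children BO:{A}, S:{G} ∪→ {A,G}; cost 1
[col 2] VZ: children V:{G}, Z:{T} ∪→ {G,T}; cost 1
[col 2] BOSVZ: children BOS:{A,G}, VZ:{G,T} ∩→ {G}; cost 0
[col 3] BO: children B:{C}, O:{A} ∪→ {A,C}; cost 1
[col 3] BOS: children BO:{A,C}, S:{A} ∩→ {A}; cost 0
[col 3] VZ: children V:{A}, Z:{G} ∪→ {A,G}; cost 1
[col 3] BOSVZ: children BOS:{A}, VZ:{A,G} ∩→ {A}; cost 0
[col 4] BO: children B:{A}, O:{T} ∪→ {A,T}; cost 1
[col 4] BOS: children BO:{A,T}, S:{G} ∪→ {A,G,T}; cost 1
[col 4] VZ: children V:{C}, Z:{G} ∪→ {C,G}; cost 1
[col 4] BOSVZ: children BOS:{A,G,T}, VZ:{C,G} ∩→ {G}; cost 0
[col 5] BO: children B:{G}, O:{A} ∪→ {A,G}; cost 1
[col 5] BOS: children BO:{A,G}, S:{C} ∪→ {A,C,G}; cost 1
[col 5] VZ: children V:{G}, Z:{T} ∪→ {G,T}; cost 1
[col 5] BOSVZ: children BOS:{A,C,G}, VZ:{G,T} ∩→ {G}; cost 0
[col 6] BO: children B:{C}, O:{T} ∪→ {C,T}; cost 1
[col 6] BOS: children BO:{C,T}, S:{T} ∩→ {T}; cost 0
[col 6] VZ: children V:{C}, Z:{G} ∪→ {C,G}; cost 1
[col 6] BOSVZ: children BOS:{T}, VZ:{C,G} ∪→ {C,G,T}; cost 1
per-site changes: [2, 3, 2, 2, 3, 3, 3]; total = 18

A,C,G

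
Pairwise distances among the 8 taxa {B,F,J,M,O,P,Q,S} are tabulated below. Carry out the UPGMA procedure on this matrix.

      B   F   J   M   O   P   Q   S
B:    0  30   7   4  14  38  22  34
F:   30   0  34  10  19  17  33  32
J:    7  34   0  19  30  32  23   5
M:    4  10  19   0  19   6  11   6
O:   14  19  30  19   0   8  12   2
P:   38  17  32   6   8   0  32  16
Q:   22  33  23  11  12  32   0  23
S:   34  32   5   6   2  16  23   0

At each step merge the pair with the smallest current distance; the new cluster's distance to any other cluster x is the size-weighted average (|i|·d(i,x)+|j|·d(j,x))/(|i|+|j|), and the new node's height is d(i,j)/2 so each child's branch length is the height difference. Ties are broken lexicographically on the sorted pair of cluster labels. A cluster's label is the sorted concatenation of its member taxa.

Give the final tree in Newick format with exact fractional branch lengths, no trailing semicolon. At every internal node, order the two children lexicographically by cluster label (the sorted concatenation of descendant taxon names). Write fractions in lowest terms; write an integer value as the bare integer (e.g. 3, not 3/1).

(((((B:2,M:2):9/2,J:13/2):17/6,Q:28/3):9/8,((O:1,S:1):5,P:6):107/24):49/24,F:25/2)

step 1: merge (O,S) at d=2; branch lengths O→1, S→1; new cluster OS
  updated: d(B,OS)=24, d(F,OS)=51/2, d(J,OS)=35/2, d(M,OS)=25/2, d(OS,P)=12, d(OS,Q)=35/2
step 2: merge (B,M) at d=4; branch lengths B→2, M→2; new cluster BM
  updated: d(BM,F)=20, d(BM,J)=13, d(BM,OS)=73/4, d(BM,P)=22, d(BM,Q)=33/2
step 3: merge (OS,P) at d=12; branch lengths OS→5, P→6; new cluster OPS
  updated: d(BM,OPS)=39/2, d(F,OPS)=68/3, d(J,OPS)=67/3, d(OPS,Q)=67/3
step 4: merge (BM,J) at d=13; branch lengths BM→9/2, J→13/2; new cluster BJM
  updated: d(BJM,F)=74/3, d(BJM,OPS)=184/9, d(BJM,Q)=56/3
step 5: merge (BJM,Q) at d=56/3; branch lengths BJM→17/6, Q→28/3; new cluster BJMQ
  updated: d(BJMQ,F)=107/4, d(BJMQ,OPS)=251/12
step 6: merge (BJMQ,OPS) at d=251/12; branch lengths BJMQ→9/8, OPS→107/24; new cluster BJMOPQS
  updated: d(BJMOPQS,F)=25
step 7: merge (BJMOPQS,F) at d=25; branch lengths BJMOPQS→49/24, F→25/2; new cluster BFJMOPQS
final tree: (((((B:2,M:2):9/2,J:13/2):17/6,Q:28/3):9/8,((O:1,S:1):5,P:6):107/24):49/24,F:25/2)
total length: 1447/24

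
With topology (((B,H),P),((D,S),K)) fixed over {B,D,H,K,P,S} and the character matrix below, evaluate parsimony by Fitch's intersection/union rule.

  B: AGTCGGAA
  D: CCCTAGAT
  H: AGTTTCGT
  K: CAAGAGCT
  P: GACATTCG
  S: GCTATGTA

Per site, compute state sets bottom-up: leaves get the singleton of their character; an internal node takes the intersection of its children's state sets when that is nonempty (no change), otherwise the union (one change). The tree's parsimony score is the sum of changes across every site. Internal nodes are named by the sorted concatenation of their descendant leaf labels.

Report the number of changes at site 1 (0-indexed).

2

BH@0: {A} ∩ {A} = {A} (intersection, +0)
BHP@0: {A} ∪ {G} = {A,G} (union, +1)
DS@0: {C} ∪ {G} = {C,G} (union, +1)
DKS@0: {C,G} ∩ {C} = {C} (intersection, +0)
BDHKPS@0: {A,G} ∪ {C} = {A,C,G} (union, +1)
BH@1: {G} ∩ {G} = {G} (intersection, +0)
BHP@1: {G} ∪ {A} = {A,G} (union, +1)
DS@1: {C} ∩ {C} = {C} (intersection, +0)
DKS@1: {C} ∪ {A} = {A,C} (union, +1)
BDHKPS@1: {A,G} ∩ {A,C} = {A} (intersection, +0)
BH@2: {T} ∩ {T} = {T} (intersection, +0)
BHP@2: {T} ∪ {C} = {C,T} (union, +1)
DS@2: {C} ∪ {T} = {C,T} (union, +1)
DKS@2: {C,T} ∪ {A} = {A,C,T} (union, +1)
BDHKPS@2: {C,T} ∩ {A,C,T} = {C,T} (intersection, +0)
BH@3: {C} ∪ {T} = {C,T} (union, +1)
BHP@3: {C,T} ∪ {A} = {A,C,T} (union, +1)
DS@3: {T} ∪ {A} = {A,T} (union, +1)
DKS@3: {A,T} ∪ {G} = {A,G,T} (union, +1)
BDHKPS@3: {A,C,T} ∩ {A,G,T} = {A,T} (intersection, +0)
BH@4: {G} ∪ {T} = {G,T} (union, +1)
BHP@4: {G,T} ∩ {T} = {T} (intersection, +0)
DS@4: {A} ∪ {T} = {A,T} (union, +1)
DKS@4: {A,T} ∩ {A} = {A} (intersection, +0)
BDHKPS@4: {T} ∪ {A} = {A,T} (union, +1)
BH@5: {G} ∪ {C} = {C,G} (union, +1)
BHP@5: {C,G} ∪ {T} = {C,G,T} (union, +1)
DS@5: {G} ∩ {G} = {G} (intersection, +0)
DKS@5: {G} ∩ {G} = {G} (intersection, +0)
BDHKPS@5: {C,G,T} ∩ {G} = {G} (intersection, +0)
BH@6: {A} ∪ {G} = {A,G} (union, +1)
BHP@6: {A,G} ∪ {C} = {A,C,G} (union, +1)
DS@6: {A} ∪ {T} = {A,T} (union, +1)
DKS@6: {A,T} ∪ {C} = {A,C,T} (union, +1)
BDHKPS@6: {A,C,G} ∩ {A,C,T} = {A,C} (intersection, +0)
BH@7: {A} ∪ {T} = {A,T} (union, +1)
BHP@7: {A,T} ∪ {G} = {A,G,T} (union, +1)
DS@7: {T} ∪ {A} = {A,T} (union, +1)
DKS@7: {A,T} ∩ {T} = {T} (intersection, +0)
BDHKPS@7: {A,G,T} ∩ {T} = {T} (intersection, +0)
per-site changes: [3, 2, 3, 4, 3, 2, 4, 3]; total = 24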